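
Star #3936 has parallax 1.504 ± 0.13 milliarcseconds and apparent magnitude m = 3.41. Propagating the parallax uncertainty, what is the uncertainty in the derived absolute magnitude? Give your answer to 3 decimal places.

M = m − 5 log₁₀ d + 5 = m + 5 log₁₀ p + 5, so ∂M/∂p = 5/(p ln 10).
σ_M = (5/ln 10) · (σ_p/p) = 2.1715 × 0.13/1.504 = 2.1715 × 0.086436 = 0.1877.

σ_M = 0.188 mag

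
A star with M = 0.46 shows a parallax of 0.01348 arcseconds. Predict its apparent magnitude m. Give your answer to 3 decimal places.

d = 1/p = 1/0.01348″ = 74.184 pc.
m − M = 5 log₁₀ d − 5 = 5 log₁₀(74.184) − 5 = 9.3516 − 5 = 4.3516.
m = M + (m − M) = 0.46 + 4.3516 = 4.812.

m = 4.812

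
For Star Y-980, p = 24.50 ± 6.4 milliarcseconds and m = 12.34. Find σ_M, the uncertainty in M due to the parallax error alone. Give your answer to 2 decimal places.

M = m − 5 log₁₀ d + 5 = m + 5 log₁₀ p + 5, so ∂M/∂p = 5/(p ln 10).
σ_M = (5/ln 10) · (σ_p/p) = 2.1715 × 6.4/24.50 = 2.1715 × 0.26122 = 0.56724.

σ_M = 0.57 mag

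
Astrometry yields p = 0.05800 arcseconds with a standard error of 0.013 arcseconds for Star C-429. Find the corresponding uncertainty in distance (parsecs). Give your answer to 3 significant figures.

d = 1/p, so σ_d = σ_p / p².
σ_d = 0.0130 / (0.05800)² = 0.0130 / 0.003364 = 3.8644 pc.

3.86 pc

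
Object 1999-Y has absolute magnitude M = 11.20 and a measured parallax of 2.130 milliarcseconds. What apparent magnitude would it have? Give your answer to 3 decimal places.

d = 1/p = 1/0.002130″ = 469.48 pc.
m − M = 5 log₁₀ d − 5 = 5 log₁₀(469.48) − 5 = 13.3581 − 5 = 8.3581.
m = M + (m − M) = 11.20 + 8.3581 = 19.558.

m = 19.558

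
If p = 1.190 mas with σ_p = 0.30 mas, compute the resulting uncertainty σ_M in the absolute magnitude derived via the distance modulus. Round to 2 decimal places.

σ_M = 0.55 mag

M = m − 5 log₁₀ d + 5 = m + 5 log₁₀ p + 5, so ∂M/∂p = 5/(p ln 10).
σ_M = (5/ln 10) · (σ_p/p) = 2.1715 × 0.30/1.190 = 2.1715 × 0.2521 = 0.54744.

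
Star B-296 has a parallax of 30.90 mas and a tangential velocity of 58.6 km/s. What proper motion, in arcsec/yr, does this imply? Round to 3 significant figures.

0.382 arcsec/yr

d = 1/p = 1/0.03090″ = 32.362 pc.
μ = v_t / (4.74 d) = 58.6 / (4.74 × 32.362) = 58.6 / 153.4 = 0.38201 ″/yr.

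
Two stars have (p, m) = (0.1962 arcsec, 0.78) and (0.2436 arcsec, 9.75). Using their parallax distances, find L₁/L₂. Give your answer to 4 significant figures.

d₁ = 1/p₁ = 1/0.1962″ = 5.0968 pc; d₂ = 1/p₂ = 1/0.2436″ = 4.1051 pc.
M₁ = m₁ − 5 log₁₀ d₁ + 5 = 0.78 − 3.5365 + 5 = 2.2435.
M₂ = 9.75 − 3.0666 + 5 = 11.6834.
L₁/L₂ = 10^(0.4(M₂ − M₁)) = 10^(0.4 × 9.4399) = 10^3.77596 = 5969.8.

L₁/L₂ = 5970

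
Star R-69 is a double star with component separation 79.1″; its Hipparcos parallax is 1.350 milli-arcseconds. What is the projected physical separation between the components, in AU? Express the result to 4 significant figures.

58590 AU

d = 1/p = 1/0.001350″ = 740.74 pc.
At distance d (pc), an angle of θ arcsec spans θ·d AU: s = 79.1 × 740.74 = 58593 AU.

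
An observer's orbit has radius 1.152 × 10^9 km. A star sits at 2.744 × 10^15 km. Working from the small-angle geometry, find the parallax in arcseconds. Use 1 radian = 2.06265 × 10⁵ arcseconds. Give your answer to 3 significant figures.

θ ≈ B/d = (1.152 × 10^9) / (2.744 × 10^15) = 4.1983 × 10^-7 rad.
In arcseconds: 4.1983 × 10^-7 × 206265 = 0.086596″.

0.0866 arcsec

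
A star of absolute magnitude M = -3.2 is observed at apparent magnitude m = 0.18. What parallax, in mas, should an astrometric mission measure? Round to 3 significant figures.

m − M = 0.18 − (-3.2) = 3.38.
d = 10^((m−M)/5 + 1) = 10^1.676 = 47.424 pc.
p = 1/d = 1/47.424 = 0.021086 arcsec = 21.086 mas.

21.1 mas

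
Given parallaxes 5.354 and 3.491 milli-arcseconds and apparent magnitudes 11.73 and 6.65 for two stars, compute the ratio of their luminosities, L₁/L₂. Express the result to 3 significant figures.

d₁ = 1/p₁ = 1/0.005354″ = 186.78 pc; d₂ = 1/p₂ = 1/0.003491″ = 286.45 pc.
M₁ = m₁ − 5 log₁₀ d₁ + 5 = 11.73 − 11.3567 + 5 = 5.3733.
M₂ = 6.65 − 12.2852 + 5 = -0.6352.
L₁/L₂ = 10^(0.4(M₂ − M₁)) = 10^(0.4 × (-6.0085)) = 10^(-2.40340) = 0.00395.

L₁/L₂ = 0.00395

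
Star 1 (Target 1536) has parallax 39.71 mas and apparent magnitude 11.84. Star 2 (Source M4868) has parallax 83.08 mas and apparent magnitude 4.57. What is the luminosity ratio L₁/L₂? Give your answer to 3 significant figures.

d₁ = 1/p₁ = 1/0.03971″ = 25.183 pc; d₂ = 1/p₂ = 1/0.08308″ = 12.037 pc.
M₁ = m₁ − 5 log₁₀ d₁ + 5 = 11.84 − 7.0055 + 5 = 9.8345.
M₂ = 4.57 − 5.4026 + 5 = 4.1674.
L₁/L₂ = 10^(0.4(M₂ − M₁)) = 10^(0.4 × (-5.6671)) = 10^(-2.26684) = 0.0054095.

L₁/L₂ = 0.00541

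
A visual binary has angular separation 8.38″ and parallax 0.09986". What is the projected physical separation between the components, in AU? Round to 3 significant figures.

d = 1/p = 1/0.09986″ = 10.014 pc.
At distance d (pc), an angle of θ arcsec spans θ·d AU: s = 8.38 × 10.014 = 83.917 AU.

83.9 AU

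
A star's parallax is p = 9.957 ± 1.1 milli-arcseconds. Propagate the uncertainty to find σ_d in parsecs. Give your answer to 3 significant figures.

d = 1/p, so σ_d = σ_p / p².
σ_d = 0.00110 / (0.009957)² = 0.00110 / 0.000099142 = 11.095 pc.

11.1 pc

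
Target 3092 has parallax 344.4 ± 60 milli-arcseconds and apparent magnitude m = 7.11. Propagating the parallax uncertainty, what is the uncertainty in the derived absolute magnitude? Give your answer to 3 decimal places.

M = m − 5 log₁₀ d + 5 = m + 5 log₁₀ p + 5, so ∂M/∂p = 5/(p ln 10).
σ_M = (5/ln 10) · (σ_p/p) = 2.1715 × 60/344.4 = 2.1715 × 0.17422 = 0.37832.

σ_M = 0.378 mag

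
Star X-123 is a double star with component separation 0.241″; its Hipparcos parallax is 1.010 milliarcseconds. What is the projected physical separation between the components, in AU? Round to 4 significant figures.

238.6 AU

d = 1/p = 1/0.001010″ = 990.1 pc.
At distance d (pc), an angle of θ arcsec spans θ·d AU: s = 0.241 × 990.1 = 238.61 AU.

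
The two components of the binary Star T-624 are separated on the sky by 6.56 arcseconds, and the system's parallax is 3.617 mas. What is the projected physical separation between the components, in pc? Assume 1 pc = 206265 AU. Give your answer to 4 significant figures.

d = 1/p = 1/0.003617″ = 276.47 pc.
At distance d (pc), an angle of θ arcsec spans θ·d AU: s = 6.56 × 276.47 = 1813.6 AU.
= 1813.6 / 206265 = 0.0087926 pc.

0.008793 pc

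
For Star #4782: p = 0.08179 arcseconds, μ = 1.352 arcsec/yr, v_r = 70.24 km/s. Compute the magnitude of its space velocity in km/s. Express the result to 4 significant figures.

d = 1/p = 1/0.08179″ = 12.226 pc.
v_t = 4.740 μ d = 4.740 × 1.352 × 12.226 = 78.35 km/s.
v = √(v_r² + v_t²) = √(70.24² + 78.35²) = √11072.4 = 105.23 km/s.

105.2 km/s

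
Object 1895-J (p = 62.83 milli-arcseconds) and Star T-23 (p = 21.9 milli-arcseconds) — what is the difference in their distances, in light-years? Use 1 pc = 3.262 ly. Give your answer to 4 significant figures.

d_A = 1/0.06283″ = 15.916 pc; d_B = 1/0.02190″ = 45.662 pc.
|d_B − d_A| = |45.662 − 15.916| = 29.746 pc = 29.746 × 3.262 ly = 97.031 ly.

97.03 ly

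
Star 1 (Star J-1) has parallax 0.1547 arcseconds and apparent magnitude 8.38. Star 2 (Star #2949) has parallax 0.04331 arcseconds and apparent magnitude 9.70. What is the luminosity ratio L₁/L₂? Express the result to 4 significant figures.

L₁/L₂ = 0.2644

d₁ = 1/p₁ = 1/0.1547″ = 6.4641 pc; d₂ = 1/p₂ = 1/0.04331″ = 23.089 pc.
M₁ = m₁ − 5 log₁₀ d₁ + 5 = 8.38 − 4.0525 + 5 = 9.3275.
M₂ = 9.70 − 6.8170 + 5 = 7.8830.
L₁/L₂ = 10^(0.4(M₂ − M₁)) = 10^(0.4 × (-1.4445)) = 10^(-0.57780) = 0.26436.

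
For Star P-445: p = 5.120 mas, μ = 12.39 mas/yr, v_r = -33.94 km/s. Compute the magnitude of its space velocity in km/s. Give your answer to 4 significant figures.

d = 1/p = 1/0.005120″ = 195.31 pc.
μ = 12.39 mas/yr = 0.01239 ″/yr.
v_t = 4.740 μ d = 4.740 × 0.01239 × 195.31 = 11.47 km/s.
v = √(v_r² + v_t²) = √((-33.94)² + 11.47²) = √1283.48 = 35.826 km/s.

35.83 km/s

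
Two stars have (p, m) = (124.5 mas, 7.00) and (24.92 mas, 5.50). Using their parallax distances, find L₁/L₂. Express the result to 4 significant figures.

d₁ = 1/p₁ = 1/0.1245″ = 8.0321 pc; d₂ = 1/p₂ = 1/0.02492″ = 40.128 pc.
M₁ = m₁ − 5 log₁₀ d₁ + 5 = 7.00 − 4.5241 + 5 = 7.4759.
M₂ = 5.50 − 8.0172 + 5 = 2.4828.
L₁/L₂ = 10^(0.4(M₂ − M₁)) = 10^(0.4 × (-4.9931)) = 10^(-1.99724) = 0.010064.

L₁/L₂ = 0.01006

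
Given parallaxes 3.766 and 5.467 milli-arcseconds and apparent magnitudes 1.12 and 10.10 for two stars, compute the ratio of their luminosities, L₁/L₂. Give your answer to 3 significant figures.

d₁ = 1/p₁ = 1/0.003766″ = 265.53 pc; d₂ = 1/p₂ = 1/0.005467″ = 182.92 pc.
M₁ = m₁ − 5 log₁₀ d₁ + 5 = 1.12 − 12.1206 + 5 = -6.0006.
M₂ = 10.10 − 11.3113 + 5 = 3.7887.
L₁/L₂ = 10^(0.4(M₂ − M₁)) = 10^(0.4 × 9.7893) = 10^3.91572 = 8236.1.

L₁/L₂ = 8240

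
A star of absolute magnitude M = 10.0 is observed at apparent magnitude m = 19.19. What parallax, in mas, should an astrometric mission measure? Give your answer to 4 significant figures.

m − M = 19.19 − 10.0 = 9.19.
d = 10^((m−M)/5 + 1) = 10^2.838 = 688.65 pc.
p = 1/d = 1/688.65 = 0.0014521 arcsec = 1.4521 mas.

1.452 mas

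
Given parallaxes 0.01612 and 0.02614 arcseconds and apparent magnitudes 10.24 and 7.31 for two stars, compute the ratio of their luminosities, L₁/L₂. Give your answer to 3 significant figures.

d₁ = 1/p₁ = 1/0.01612″ = 62.035 pc; d₂ = 1/p₂ = 1/0.02614″ = 38.256 pc.
M₁ = m₁ − 5 log₁₀ d₁ + 5 = 10.24 − 8.9632 + 5 = 6.2768.
M₂ = 7.31 − 7.9135 + 5 = 4.3965.
L₁/L₂ = 10^(0.4(M₂ − M₁)) = 10^(0.4 × (-1.8803)) = 10^(-0.75212) = 0.17696.

L₁/L₂ = 0.177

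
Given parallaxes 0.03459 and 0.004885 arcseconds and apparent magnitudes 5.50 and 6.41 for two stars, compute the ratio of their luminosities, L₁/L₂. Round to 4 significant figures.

d₁ = 1/p₁ = 1/0.03459″ = 28.91 pc; d₂ = 1/p₂ = 1/0.004885″ = 204.71 pc.
M₁ = m₁ − 5 log₁₀ d₁ + 5 = 5.50 − 7.3052 + 5 = 3.1948.
M₂ = 6.41 − 11.5557 + 5 = -0.1457.
L₁/L₂ = 10^(0.4(M₂ − M₁)) = 10^(0.4 × (-3.3405)) = 10^(-1.33620) = 0.046111.

L₁/L₂ = 0.04611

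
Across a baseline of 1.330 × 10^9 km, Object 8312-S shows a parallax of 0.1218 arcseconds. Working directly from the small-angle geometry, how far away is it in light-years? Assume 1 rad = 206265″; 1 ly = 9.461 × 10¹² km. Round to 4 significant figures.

θ = 0.1218″ = 0.1218/206265 = 5.9050 × 10^-7 rad.
d = B/θ = (1.330 × 10^9) / (5.9050 × 10^-7) = 2.2523 × 10^15 km = (2.2523 × 10^15) / (9.461 × 10^12) ly = 238.06 ly.

238.1 ly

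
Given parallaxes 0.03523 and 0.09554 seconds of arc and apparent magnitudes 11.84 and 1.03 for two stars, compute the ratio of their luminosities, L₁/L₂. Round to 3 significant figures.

d₁ = 1/p₁ = 1/0.03523″ = 28.385 pc; d₂ = 1/p₂ = 1/0.09554″ = 10.467 pc.
M₁ = m₁ − 5 log₁₀ d₁ + 5 = 11.84 − 7.2654 + 5 = 9.5746.
M₂ = 1.03 − 5.0991 + 5 = 0.9309.
L₁/L₂ = 10^(0.4(M₂ − M₁)) = 10^(0.4 × (-8.6437)) = 10^(-3.45748) = 0.00034875.

L₁/L₂ = 0.000349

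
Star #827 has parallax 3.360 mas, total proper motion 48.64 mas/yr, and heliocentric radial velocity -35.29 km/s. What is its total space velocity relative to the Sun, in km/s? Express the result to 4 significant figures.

77.16 km/s

d = 1/p = 1/0.003360″ = 297.62 pc.
μ = 48.64 mas/yr = 0.04864 ″/yr.
v_t = 4.740 μ d = 4.740 × 0.04864 × 297.62 = 68.617 km/s.
v = √(v_r² + v_t²) = √((-35.29)² + 68.617²) = √5953.68 = 77.16 km/s.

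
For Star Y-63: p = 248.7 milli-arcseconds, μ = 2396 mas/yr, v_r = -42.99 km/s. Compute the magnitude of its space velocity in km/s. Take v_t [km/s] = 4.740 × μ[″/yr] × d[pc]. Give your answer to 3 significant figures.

d = 1/p = 1/0.2487″ = 4.0209 pc.
μ = 2396 mas/yr = 2.396 ″/yr.
v_t = 4.740 μ d = 4.740 × 2.396 × 4.0209 = 45.666 km/s.
v = √(v_r² + v_t²) = √((-42.99)² + 45.666²) = √3933.52 = 62.718 km/s.

62.7 km/s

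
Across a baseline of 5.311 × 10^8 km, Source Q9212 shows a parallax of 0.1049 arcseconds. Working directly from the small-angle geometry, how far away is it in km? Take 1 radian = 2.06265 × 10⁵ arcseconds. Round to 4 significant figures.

θ = 0.1049″ = 0.1049/206265 = 5.0857 × 10^-7 rad.
d = B/θ = (5.311 × 10^8) / (5.0857 × 10^-7) = 1.0443 × 10^15 km.

1.044 × 10^15 km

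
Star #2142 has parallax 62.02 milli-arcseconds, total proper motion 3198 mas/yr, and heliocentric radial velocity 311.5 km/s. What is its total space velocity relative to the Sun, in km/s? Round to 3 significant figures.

396 km/s

d = 1/p = 1/0.06202″ = 16.124 pc.
μ = 3198 mas/yr = 3.198 ″/yr.
v_t = 4.740 μ d = 4.740 × 3.198 × 16.124 = 244.42 km/s.
v = √(v_r² + v_t²) = √(311.5² + 244.42²) = √156773 = 395.95 km/s.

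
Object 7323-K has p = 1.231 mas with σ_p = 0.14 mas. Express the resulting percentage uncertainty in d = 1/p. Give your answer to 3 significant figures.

For d = 1/p, |σ_d/d| = |σ_p/p|.
σ_p/p = 0.14 / 1.231 = 0.11373 = 11.373%.

11.4%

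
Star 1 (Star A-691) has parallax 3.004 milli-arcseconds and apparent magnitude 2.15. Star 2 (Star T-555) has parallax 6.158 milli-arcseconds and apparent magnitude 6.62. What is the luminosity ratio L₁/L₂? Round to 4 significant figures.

L₁/L₂ = 257.9

d₁ = 1/p₁ = 1/0.003004″ = 332.89 pc; d₂ = 1/p₂ = 1/0.006158″ = 162.39 pc.
M₁ = m₁ − 5 log₁₀ d₁ + 5 = 2.15 − 12.6115 + 5 = -5.4615.
M₂ = 6.62 − 11.0528 + 5 = 0.5672.
L₁/L₂ = 10^(0.4(M₂ − M₁)) = 10^(0.4 × 6.0287) = 10^2.41148 = 257.92.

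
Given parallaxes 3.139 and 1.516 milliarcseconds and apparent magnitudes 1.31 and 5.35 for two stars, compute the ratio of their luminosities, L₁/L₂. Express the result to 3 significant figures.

L₁/L₂ = 9.63

d₁ = 1/p₁ = 1/0.003139″ = 318.57 pc; d₂ = 1/p₂ = 1/0.001516″ = 659.63 pc.
M₁ = m₁ − 5 log₁₀ d₁ + 5 = 1.31 − 12.5160 + 5 = -6.2060.
M₂ = 5.35 − 14.0965 + 5 = -3.7465.
L₁/L₂ = 10^(0.4(M₂ − M₁)) = 10^(0.4 × 2.4595) = 10^0.98380 = 9.6339.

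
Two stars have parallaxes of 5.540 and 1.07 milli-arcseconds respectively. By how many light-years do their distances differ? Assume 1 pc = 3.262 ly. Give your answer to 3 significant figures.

d_A = 1/0.005540″ = 180.51 pc; d_B = 1/0.001070″ = 934.58 pc.
|d_B − d_A| = |934.58 − 180.51| = 754.07 pc = 754.07 × 3.262 ly = 2459.8 ly.

2460 ly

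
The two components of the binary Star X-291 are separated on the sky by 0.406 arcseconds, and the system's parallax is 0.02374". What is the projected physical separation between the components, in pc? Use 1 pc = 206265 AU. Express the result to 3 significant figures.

d = 1/p = 1/0.02374″ = 42.123 pc.
At distance d (pc), an angle of θ arcsec spans θ·d AU: s = 0.406 × 42.123 = 17.102 AU.
= 17.102 / 206265 = 8.2913 × 10^-5 pc.

8.29 × 10^-5 pc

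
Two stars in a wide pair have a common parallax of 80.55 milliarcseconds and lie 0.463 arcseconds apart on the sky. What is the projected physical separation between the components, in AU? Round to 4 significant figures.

d = 1/p = 1/0.08055″ = 12.415 pc.
At distance d (pc), an angle of θ arcsec spans θ·d AU: s = 0.463 × 12.415 = 5.7481 AU.

5.748 AU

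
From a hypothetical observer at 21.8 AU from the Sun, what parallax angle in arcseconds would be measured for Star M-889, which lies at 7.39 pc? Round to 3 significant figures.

2.95 arcsec

p (arcsec) = B (AU) / d (pc).
p = 21.8 / 7.39 = 2.9499 arcsec.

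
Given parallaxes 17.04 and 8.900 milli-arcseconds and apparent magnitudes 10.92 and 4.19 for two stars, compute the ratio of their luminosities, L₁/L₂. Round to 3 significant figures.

d₁ = 1/p₁ = 1/0.01704″ = 58.685 pc; d₂ = 1/p₂ = 1/0.008900″ = 112.36 pc.
M₁ = m₁ − 5 log₁₀ d₁ + 5 = 10.92 − 8.8426 + 5 = 7.0774.
M₂ = 4.19 − 10.2531 + 5 = -1.0631.
L₁/L₂ = 10^(0.4(M₂ − M₁)) = 10^(0.4 × (-8.1405)) = 10^(-3.25620) = 0.00055437.

L₁/L₂ = 0.000554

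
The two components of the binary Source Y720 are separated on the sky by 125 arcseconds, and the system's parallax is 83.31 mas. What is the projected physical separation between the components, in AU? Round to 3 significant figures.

1500 AU

d = 1/p = 1/0.08331″ = 12.003 pc.
At distance d (pc), an angle of θ arcsec spans θ·d AU: s = 125 × 12.003 = 1500.4 AU.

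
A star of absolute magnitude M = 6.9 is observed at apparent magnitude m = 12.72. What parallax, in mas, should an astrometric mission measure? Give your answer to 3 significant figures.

m − M = 12.72 − 6.9 = 5.82.
d = 10^((m−M)/5 + 1) = 10^2.164 = 145.88 pc.
p = 1/d = 1/145.88 = 0.0068549 arcsec = 6.8549 mas.

6.85 mas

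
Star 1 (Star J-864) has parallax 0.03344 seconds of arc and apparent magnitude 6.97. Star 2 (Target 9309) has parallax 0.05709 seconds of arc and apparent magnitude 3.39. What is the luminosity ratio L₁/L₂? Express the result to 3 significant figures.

L₁/L₂ = 0.108

d₁ = 1/p₁ = 1/0.03344″ = 29.904 pc; d₂ = 1/p₂ = 1/0.05709″ = 17.516 pc.
M₁ = m₁ − 5 log₁₀ d₁ + 5 = 6.97 − 7.3786 + 5 = 4.5914.
M₂ = 3.39 − 6.2172 + 5 = 2.1728.
L₁/L₂ = 10^(0.4(M₂ − M₁)) = 10^(0.4 × (-2.4186)) = 10^(-0.96744) = 0.10779.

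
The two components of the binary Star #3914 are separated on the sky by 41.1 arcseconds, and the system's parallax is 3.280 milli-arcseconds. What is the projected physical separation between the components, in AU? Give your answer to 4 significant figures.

d = 1/p = 1/0.003280″ = 304.88 pc.
At distance d (pc), an angle of θ arcsec spans θ·d AU: s = 41.1 × 304.88 = 12531 AU.

12530 AU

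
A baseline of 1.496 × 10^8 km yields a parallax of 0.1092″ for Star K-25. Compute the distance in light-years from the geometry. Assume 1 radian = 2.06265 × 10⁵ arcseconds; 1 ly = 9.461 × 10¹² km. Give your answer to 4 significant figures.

29.87 ly

θ = 0.1092″ = 0.1092/206265 = 5.2942 × 10^-7 rad.
d = B/θ = (1.496 × 10^8) / (5.2942 × 10^-7) = 2.8257 × 10^14 km = (2.8257 × 10^14) / (9.461 × 10^12) ly = 29.867 ly.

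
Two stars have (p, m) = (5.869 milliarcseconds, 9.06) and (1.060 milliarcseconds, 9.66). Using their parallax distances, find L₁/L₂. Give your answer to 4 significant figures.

L₁/L₂ = 0.05669

d₁ = 1/p₁ = 1/0.005869″ = 170.39 pc; d₂ = 1/p₂ = 1/0.001060″ = 943.4 pc.
M₁ = m₁ − 5 log₁₀ d₁ + 5 = 9.06 − 11.1572 + 5 = 2.9028.
M₂ = 9.66 − 14.8735 + 5 = -0.2135.
L₁/L₂ = 10^(0.4(M₂ − M₁)) = 10^(0.4 × (-3.1163)) = 10^(-1.24652) = 0.056687.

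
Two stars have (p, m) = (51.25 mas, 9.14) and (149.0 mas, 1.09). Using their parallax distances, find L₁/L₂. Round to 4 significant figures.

d₁ = 1/p₁ = 1/0.05125″ = 19.512 pc; d₂ = 1/p₂ = 1/0.1490″ = 6.7114 pc.
M₁ = m₁ − 5 log₁₀ d₁ + 5 = 9.14 − 6.4515 + 5 = 7.6885.
M₂ = 1.09 − 4.1341 + 5 = 1.9559.
L₁/L₂ = 10^(0.4(M₂ − M₁)) = 10^(0.4 × (-5.7326)) = 10^(-2.29304) = 0.0050928.

L₁/L₂ = 0.005093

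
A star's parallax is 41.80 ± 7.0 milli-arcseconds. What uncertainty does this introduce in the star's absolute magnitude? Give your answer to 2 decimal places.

σ_M = 0.36 mag

M = m − 5 log₁₀ d + 5 = m + 5 log₁₀ p + 5, so ∂M/∂p = 5/(p ln 10).
σ_M = (5/ln 10) · (σ_p/p) = 2.1715 × 7.0/41.80 = 2.1715 × 0.16746 = 0.36364.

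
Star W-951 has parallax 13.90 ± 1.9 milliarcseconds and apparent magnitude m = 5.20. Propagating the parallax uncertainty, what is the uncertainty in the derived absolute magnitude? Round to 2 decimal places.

M = m − 5 log₁₀ d + 5 = m + 5 log₁₀ p + 5, so ∂M/∂p = 5/(p ln 10).
σ_M = (5/ln 10) · (σ_p/p) = 2.1715 × 1.9/13.90 = 2.1715 × 0.13669 = 0.29682.

σ_M = 0.30 mag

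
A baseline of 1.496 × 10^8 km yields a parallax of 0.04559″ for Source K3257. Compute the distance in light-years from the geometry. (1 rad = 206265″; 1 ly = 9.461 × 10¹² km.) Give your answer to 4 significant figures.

71.54 ly

θ = 0.04559″ = 0.04559/206265 = 2.2103 × 10^-7 rad.
d = B/θ = (1.496 × 10^8) / (2.2103 × 10^-7) = 6.7683 × 10^14 km = (6.7683 × 10^14) / (9.461 × 10^12) ly = 71.539 ly.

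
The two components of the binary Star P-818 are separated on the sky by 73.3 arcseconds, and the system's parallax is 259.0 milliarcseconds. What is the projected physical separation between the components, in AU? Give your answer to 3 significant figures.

d = 1/p = 1/0.2590″ = 3.861 pc.
At distance d (pc), an angle of θ arcsec spans θ·d AU: s = 73.3 × 3.861 = 283.01 AU.

283 AU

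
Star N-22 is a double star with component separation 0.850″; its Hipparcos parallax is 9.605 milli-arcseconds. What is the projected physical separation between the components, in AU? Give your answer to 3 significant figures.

d = 1/p = 1/0.009605″ = 104.11 pc.
At distance d (pc), an angle of θ arcsec spans θ·d AU: s = 0.850 × 104.11 = 88.494 AU.

88.5 AU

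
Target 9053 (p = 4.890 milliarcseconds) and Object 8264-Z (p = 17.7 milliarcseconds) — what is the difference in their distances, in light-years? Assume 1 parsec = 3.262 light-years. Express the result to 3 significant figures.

d_A = 1/0.004890″ = 204.5 pc; d_B = 1/0.01770″ = 56.497 pc.
|d_B − d_A| = |56.497 − 204.5| = 148 pc = 148 × 3.262 ly = 482.78 ly.

483 ly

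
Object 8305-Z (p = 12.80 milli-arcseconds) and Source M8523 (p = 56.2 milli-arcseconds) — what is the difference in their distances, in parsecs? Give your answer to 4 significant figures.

60.33 pc

d_A = 1/0.01280″ = 78.125 pc; d_B = 1/0.05620″ = 17.794 pc.
|d_B − d_A| = |17.794 − 78.125| = 60.331 pc.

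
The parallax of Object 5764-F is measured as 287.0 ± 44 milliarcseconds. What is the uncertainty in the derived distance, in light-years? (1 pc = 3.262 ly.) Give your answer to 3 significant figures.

d = 1/p, so σ_d = σ_p / p².
σ_d = 0.0440 / (0.2870)² = 0.0440 / 0.082369 = 0.53418 pc = 0.53418 × 3.262 ly = 1.7425 ly.

1.74 ly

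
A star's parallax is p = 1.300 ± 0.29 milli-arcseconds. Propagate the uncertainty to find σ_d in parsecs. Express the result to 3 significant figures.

d = 1/p, so σ_d = σ_p / p².
σ_d = 0.000290 / (0.001300)² = 0.000290 / 0.00000169 = 171.6 pc.

172 pc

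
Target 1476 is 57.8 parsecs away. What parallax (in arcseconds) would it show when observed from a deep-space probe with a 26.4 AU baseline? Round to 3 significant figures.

p (arcsec) = B (AU) / d (pc).
p = 26.4 / 57.8 = 0.45675 arcsec.

0.457 arcsec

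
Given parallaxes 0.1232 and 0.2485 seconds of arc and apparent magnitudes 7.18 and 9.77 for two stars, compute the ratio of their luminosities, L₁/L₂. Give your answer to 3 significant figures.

d₁ = 1/p₁ = 1/0.1232″ = 8.1169 pc; d₂ = 1/p₂ = 1/0.2485″ = 4.0241 pc.
M₁ = m₁ − 5 log₁₀ d₁ + 5 = 7.18 − 4.5470 + 5 = 7.6330.
M₂ = 9.77 − 3.0233 + 5 = 11.7467.
L₁/L₂ = 10^(0.4(M₂ − M₁)) = 10^(0.4 × 4.1137) = 10^1.64548 = 44.206.

L₁/L₂ = 44.2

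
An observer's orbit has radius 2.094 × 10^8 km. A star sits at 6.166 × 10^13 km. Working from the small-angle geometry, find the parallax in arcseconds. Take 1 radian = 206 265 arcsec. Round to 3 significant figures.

0.700 arcsec

θ ≈ B/d = (2.094 × 10^8) / (6.166 × 10^13) = 3.3960 × 10^-6 rad.
In arcseconds: 3.3960 × 10^-6 × 206265 = 0.70048″.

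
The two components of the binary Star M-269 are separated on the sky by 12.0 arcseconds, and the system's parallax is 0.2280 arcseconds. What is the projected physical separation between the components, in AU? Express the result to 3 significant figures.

52.6 AU

d = 1/p = 1/0.2280″ = 4.386 pc.
At distance d (pc), an angle of θ arcsec spans θ·d AU: s = 12.0 × 4.386 = 52.632 AU.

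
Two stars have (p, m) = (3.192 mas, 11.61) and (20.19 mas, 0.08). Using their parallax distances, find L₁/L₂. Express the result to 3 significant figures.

L₁/L₂ = 0.000978

d₁ = 1/p₁ = 1/0.003192″ = 313.28 pc; d₂ = 1/p₂ = 1/0.02019″ = 49.529 pc.
M₁ = m₁ − 5 log₁₀ d₁ + 5 = 11.61 − 12.4797 + 5 = 4.1303.
M₂ = 0.08 − 8.4743 + 5 = -3.3943.
L₁/L₂ = 10^(0.4(M₂ − M₁)) = 10^(0.4 × (-7.5246)) = 10^(-3.00984) = 0.0009776.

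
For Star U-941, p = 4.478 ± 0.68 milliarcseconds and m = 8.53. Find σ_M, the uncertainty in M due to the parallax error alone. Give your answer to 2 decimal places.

σ_M = 0.33 mag

M = m − 5 log₁₀ d + 5 = m + 5 log₁₀ p + 5, so ∂M/∂p = 5/(p ln 10).
σ_M = (5/ln 10) · (σ_p/p) = 2.1715 × 0.68/4.478 = 2.1715 × 0.15185 = 0.32974.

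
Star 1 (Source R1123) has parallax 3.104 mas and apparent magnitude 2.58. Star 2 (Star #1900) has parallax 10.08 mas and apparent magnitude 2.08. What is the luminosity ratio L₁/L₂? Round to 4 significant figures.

L₁/L₂ = 6.654

d₁ = 1/p₁ = 1/0.003104″ = 322.16 pc; d₂ = 1/p₂ = 1/0.01008″ = 99.206 pc.
M₁ = m₁ − 5 log₁₀ d₁ + 5 = 2.58 − 12.5404 + 5 = -4.9604.
M₂ = 2.08 − 9.9827 + 5 = -2.9027.
L₁/L₂ = 10^(0.4(M₂ − M₁)) = 10^(0.4 × 2.0577) = 10^0.82308 = 6.654.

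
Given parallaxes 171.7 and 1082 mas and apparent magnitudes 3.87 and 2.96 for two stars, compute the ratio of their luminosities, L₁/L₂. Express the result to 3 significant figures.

d₁ = 1/p₁ = 1/0.1717″ = 5.8241 pc; d₂ = 1/p₂ = 1/1.082″ = 0.92421 pc.
M₁ = m₁ − 5 log₁₀ d₁ + 5 = 3.87 − 3.8261 + 5 = 5.0439.
M₂ = 2.96 − (-0.1711) + 5 = 8.1311.
L₁/L₂ = 10^(0.4(M₂ − M₁)) = 10^(0.4 × 3.0872) = 10^1.23488 = 17.174.

L₁/L₂ = 17.2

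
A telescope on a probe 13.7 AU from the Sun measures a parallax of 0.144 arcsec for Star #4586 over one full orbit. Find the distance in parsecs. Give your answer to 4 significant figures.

95.14 pc

With baseline B (in AU) and parallax p (in arcsec), d = B/p parsecs.
d = 13.7 / 0.144 = 95.139 pc.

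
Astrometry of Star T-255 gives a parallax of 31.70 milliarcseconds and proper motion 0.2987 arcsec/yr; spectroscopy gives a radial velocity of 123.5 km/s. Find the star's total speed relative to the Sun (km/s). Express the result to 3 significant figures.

131 km/s

d = 1/p = 1/0.03170″ = 31.546 pc.
v_t = 4.740 μ d = 4.740 × 0.2987 × 31.546 = 44.664 km/s.
v = √(v_r² + v_t²) = √(123.5² + 44.664²) = √17247.1 = 131.33 km/s.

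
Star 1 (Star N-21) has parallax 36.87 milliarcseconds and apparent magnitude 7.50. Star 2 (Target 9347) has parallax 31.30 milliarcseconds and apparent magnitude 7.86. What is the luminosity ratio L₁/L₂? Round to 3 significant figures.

d₁ = 1/p₁ = 1/0.03687″ = 27.122 pc; d₂ = 1/p₂ = 1/0.03130″ = 31.949 pc.
M₁ = m₁ − 5 log₁₀ d₁ + 5 = 7.50 − 7.1666 + 5 = 5.3334.
M₂ = 7.86 − 7.5223 + 5 = 5.3377.
L₁/L₂ = 10^(0.4(M₂ − M₁)) = 10^(0.4 × 0.0043) = 10^0.00172 = 1.004.

L₁/L₂ = 1.00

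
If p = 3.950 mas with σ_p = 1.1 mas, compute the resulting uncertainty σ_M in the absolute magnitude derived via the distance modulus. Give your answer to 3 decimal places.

σ_M = 0.605 mag

M = m − 5 log₁₀ d + 5 = m + 5 log₁₀ p + 5, so ∂M/∂p = 5/(p ln 10).
σ_M = (5/ln 10) · (σ_p/p) = 2.1715 × 1.1/3.950 = 2.1715 × 0.27848 = 0.60472.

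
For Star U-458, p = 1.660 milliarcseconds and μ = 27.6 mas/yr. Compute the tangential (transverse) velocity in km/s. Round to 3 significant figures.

78.8 km/s

d = 1/p = 1/0.001660″ = 602.41 pc.
μ = 27.6 mas/yr = 0.0276 ″/yr.
v_t = 4.74 × μ × d = 4.74 × 0.0276 × 602.41 = 78.81 km/s.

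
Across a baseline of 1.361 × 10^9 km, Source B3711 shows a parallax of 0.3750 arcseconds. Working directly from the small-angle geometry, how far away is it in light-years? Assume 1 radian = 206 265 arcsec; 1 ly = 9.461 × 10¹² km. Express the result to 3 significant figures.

θ = 0.3750″ = 0.3750/206265 = 1.8180 × 10^-6 rad.
d = B/θ = (1.361 × 10^9) / (1.8180 × 10^-6) = 7.4862 × 10^14 km = (7.4862 × 10^14) / (9.461 × 10^12) ly = 79.127 ly.

79.1 ly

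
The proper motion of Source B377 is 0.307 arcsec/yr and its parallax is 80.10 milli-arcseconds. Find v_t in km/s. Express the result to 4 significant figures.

d = 1/p = 1/0.08010″ = 12.484 pc.
v_t = 4.74 × μ × d = 4.74 × 0.307 × 12.484 = 18.166 km/s.

18.17 km/s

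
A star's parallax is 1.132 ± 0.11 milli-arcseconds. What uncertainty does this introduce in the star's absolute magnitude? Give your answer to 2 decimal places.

σ_M = 0.21 mag

M = m − 5 log₁₀ d + 5 = m + 5 log₁₀ p + 5, so ∂M/∂p = 5/(p ln 10).
σ_M = (5/ln 10) · (σ_p/p) = 2.1715 × 0.11/1.132 = 2.1715 × 0.097173 = 0.21101.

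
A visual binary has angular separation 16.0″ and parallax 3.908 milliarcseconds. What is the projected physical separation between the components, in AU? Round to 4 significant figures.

4094 AU

d = 1/p = 1/0.003908″ = 255.89 pc.
At distance d (pc), an angle of θ arcsec spans θ·d AU: s = 16.0 × 255.89 = 4094.2 AU.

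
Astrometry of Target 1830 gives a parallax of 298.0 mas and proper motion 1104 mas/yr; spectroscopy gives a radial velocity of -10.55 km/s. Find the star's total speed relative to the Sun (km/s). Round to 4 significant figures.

d = 1/p = 1/0.2980″ = 3.3557 pc.
μ = 1104 mas/yr = 1.104 ″/yr.
v_t = 4.740 μ d = 4.740 × 1.104 × 3.3557 = 17.56 km/s.
v = √(v_r² + v_t²) = √((-10.55)² + 17.56²) = √419.656 = 20.486 km/s.

20.49 km/s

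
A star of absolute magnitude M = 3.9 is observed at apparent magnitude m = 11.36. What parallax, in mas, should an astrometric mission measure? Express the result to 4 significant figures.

3.221 mas

m − M = 11.36 − 3.9 = 7.46.
d = 10^((m−M)/5 + 1) = 10^2.492 = 310.46 pc.
p = 1/d = 1/310.46 = 0.003221 arcsec = 3.221 mas.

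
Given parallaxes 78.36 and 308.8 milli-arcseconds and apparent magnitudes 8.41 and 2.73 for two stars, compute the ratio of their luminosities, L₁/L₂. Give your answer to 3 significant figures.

d₁ = 1/p₁ = 1/0.07836″ = 12.762 pc; d₂ = 1/p₂ = 1/0.3088″ = 3.2383 pc.
M₁ = m₁ − 5 log₁₀ d₁ + 5 = 8.41 − 5.5296 + 5 = 7.8804.
M₂ = 2.73 − 2.5516 + 5 = 5.1784.
L₁/L₂ = 10^(0.4(M₂ − M₁)) = 10^(0.4 × (-2.7020)) = 10^(-1.08080) = 0.083023.

L₁/L₂ = 0.0830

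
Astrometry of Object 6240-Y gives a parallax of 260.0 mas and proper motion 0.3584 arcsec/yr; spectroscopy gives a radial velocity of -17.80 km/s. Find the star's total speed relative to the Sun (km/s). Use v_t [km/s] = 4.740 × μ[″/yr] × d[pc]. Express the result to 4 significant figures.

18.96 km/s

d = 1/p = 1/0.2600″ = 3.8462 pc.
v_t = 4.740 μ d = 4.740 × 0.3584 × 3.8462 = 6.534 km/s.
v = √(v_r² + v_t²) = √((-17.80)² + 6.534²) = √359.533 = 18.961 km/s.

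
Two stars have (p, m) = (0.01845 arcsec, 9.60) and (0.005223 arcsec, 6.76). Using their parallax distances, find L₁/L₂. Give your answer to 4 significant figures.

L₁/L₂ = 0.005859

d₁ = 1/p₁ = 1/0.01845″ = 54.201 pc; d₂ = 1/p₂ = 1/0.005223″ = 191.46 pc.
M₁ = m₁ − 5 log₁₀ d₁ + 5 = 9.60 − 8.6700 + 5 = 5.9300.
M₂ = 6.76 − 11.4104 + 5 = 0.3496.
L₁/L₂ = 10^(0.4(M₂ − M₁)) = 10^(0.4 × (-5.5804)) = 10^(-2.23216) = 0.0058592.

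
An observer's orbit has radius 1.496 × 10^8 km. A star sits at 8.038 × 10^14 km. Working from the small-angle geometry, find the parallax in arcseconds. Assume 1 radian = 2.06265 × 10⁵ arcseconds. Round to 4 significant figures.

0.03839 arcsec

θ ≈ B/d = (1.496 × 10^8) / (8.038 × 10^14) = 1.8612 × 10^-7 rad.
In arcseconds: 1.8612 × 10^-7 × 206265 = 0.03839″.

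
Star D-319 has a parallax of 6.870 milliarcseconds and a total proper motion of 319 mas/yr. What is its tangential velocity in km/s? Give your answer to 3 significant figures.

220 km/s

d = 1/p = 1/0.006870″ = 145.56 pc.
μ = 319 mas/yr = 0.319 ″/yr.
v_t = 4.74 × μ × d = 4.74 × 0.319 × 145.56 = 220.1 km/s.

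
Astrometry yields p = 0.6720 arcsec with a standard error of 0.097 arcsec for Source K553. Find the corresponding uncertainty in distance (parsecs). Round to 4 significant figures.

d = 1/p, so σ_d = σ_p / p².
σ_d = 0.0970 / (0.6720)² = 0.0970 / 0.45158 = 0.2148 pc.

0.2148 pc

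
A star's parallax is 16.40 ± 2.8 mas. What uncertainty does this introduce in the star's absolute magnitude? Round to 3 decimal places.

M = m − 5 log₁₀ d + 5 = m + 5 log₁₀ p + 5, so ∂M/∂p = 5/(p ln 10).
σ_M = (5/ln 10) · (σ_p/p) = 2.1715 × 2.8/16.40 = 2.1715 × 0.17073 = 0.37074.

σ_M = 0.371 mag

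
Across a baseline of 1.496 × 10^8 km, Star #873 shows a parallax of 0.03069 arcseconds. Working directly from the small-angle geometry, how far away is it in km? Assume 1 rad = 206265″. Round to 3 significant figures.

1.01 × 10^15 km

θ = 0.03069″ = 0.03069/206265 = 1.4879 × 10^-7 rad.
d = B/θ = (1.496 × 10^8) / (1.4879 × 10^-7) = 1.0054 × 10^15 km.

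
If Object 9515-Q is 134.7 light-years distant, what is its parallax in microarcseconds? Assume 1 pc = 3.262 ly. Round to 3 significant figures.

d = 134.7 ly ÷ 3.262 = 41.294 pc.
p = 1/d = 1/41.294 = 0.024217 arcsec.
= 0.024217 × 10⁶ = 24217 μas.

24200 μas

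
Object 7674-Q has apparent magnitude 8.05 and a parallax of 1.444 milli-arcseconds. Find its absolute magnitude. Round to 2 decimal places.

M = -1.15

d = 1/p = 1/0.001444″ = 692.52 pc.
m − M = 5 log₁₀(692.52) − 5 = 14.2022 − 5 = 9.2022.
M = m − (m − M) = 8.05 − 9.2022 = -1.15.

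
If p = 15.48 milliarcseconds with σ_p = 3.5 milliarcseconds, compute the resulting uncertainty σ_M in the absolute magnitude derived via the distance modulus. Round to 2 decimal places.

σ_M = 0.49 mag

M = m − 5 log₁₀ d + 5 = m + 5 log₁₀ p + 5, so ∂M/∂p = 5/(p ln 10).
σ_M = (5/ln 10) · (σ_p/p) = 2.1715 × 3.5/15.48 = 2.1715 × 0.2261 = 0.49098.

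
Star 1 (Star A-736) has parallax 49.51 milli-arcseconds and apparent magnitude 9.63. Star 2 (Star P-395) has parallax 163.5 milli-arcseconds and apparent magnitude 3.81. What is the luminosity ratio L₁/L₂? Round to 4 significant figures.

d₁ = 1/p₁ = 1/0.04951″ = 20.198 pc; d₂ = 1/p₂ = 1/0.1635″ = 6.1162 pc.
M₁ = m₁ − 5 log₁₀ d₁ + 5 = 9.63 − 6.5265 + 5 = 8.1035.
M₂ = 3.81 − 3.9324 + 5 = 4.8776.
L₁/L₂ = 10^(0.4(M₂ − M₁)) = 10^(0.4 × (-3.2259)) = 10^(-1.29036) = 0.051244.

L₁/L₂ = 0.05124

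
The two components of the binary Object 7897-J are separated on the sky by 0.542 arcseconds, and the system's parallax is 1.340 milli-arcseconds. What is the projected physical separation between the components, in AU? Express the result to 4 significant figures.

404.5 AU

d = 1/p = 1/0.001340″ = 746.27 pc.
At distance d (pc), an angle of θ arcsec spans θ·d AU: s = 0.542 × 746.27 = 404.48 AU.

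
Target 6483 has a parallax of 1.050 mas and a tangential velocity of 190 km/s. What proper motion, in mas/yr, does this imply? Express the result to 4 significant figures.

d = 1/p = 1/0.001050″ = 952.38 pc.
μ = v_t / (4.74 d) = 190 / (4.74 × 952.38) = 190 / 4514.3 = 0.042088 ″/yr = 42.088 mas/yr.

42.09 mas/yr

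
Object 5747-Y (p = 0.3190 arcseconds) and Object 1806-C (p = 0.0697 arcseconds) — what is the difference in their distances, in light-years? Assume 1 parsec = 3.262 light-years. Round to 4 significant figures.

36.57 ly

d_A = 1/0.3190″ = 3.1348 pc; d_B = 1/0.06970″ = 14.347 pc.
|d_B − d_A| = |14.347 − 3.1348| = 11.212 pc = 11.212 × 3.262 ly = 36.574 ly.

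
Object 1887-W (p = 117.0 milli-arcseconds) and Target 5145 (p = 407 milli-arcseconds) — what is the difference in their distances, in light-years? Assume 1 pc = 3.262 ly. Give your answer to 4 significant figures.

d_A = 1/0.1170″ = 8.547 pc; d_B = 1/0.4070″ = 2.457 pc.
|d_B − d_A| = |2.457 − 8.547| = 6.09 pc = 6.09 × 3.262 ly = 19.866 ly.

19.87 ly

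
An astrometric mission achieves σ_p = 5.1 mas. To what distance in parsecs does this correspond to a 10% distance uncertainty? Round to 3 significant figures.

σ_d/d = σ_p/p, so the condition is σ_p/p ≤ 0.10, i.e. p ≥ σ_p/0.10.
p_min = 5.1/0.10 = 51 mas = 0.051 arcsec.
d_max = 1/p_min = 1/0.051 = 19.608 pc.

19.6 pc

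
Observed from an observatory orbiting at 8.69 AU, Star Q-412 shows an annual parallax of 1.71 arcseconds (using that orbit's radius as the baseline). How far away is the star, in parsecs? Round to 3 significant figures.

5.08 pc

With baseline B (in AU) and parallax p (in arcsec), d = B/p parsecs.
d = 8.69 / 1.71 = 5.0819 pc.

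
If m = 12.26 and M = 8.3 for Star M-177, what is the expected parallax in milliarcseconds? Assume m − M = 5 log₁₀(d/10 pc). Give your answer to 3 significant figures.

16.1 mas

m − M = 12.26 − 8.3 = 3.96.
d = 10^((m−M)/5 + 1) = 10^1.792 = 61.944 pc.
p = 1/d = 1/61.944 = 0.016144 arcsec = 16.144 mas.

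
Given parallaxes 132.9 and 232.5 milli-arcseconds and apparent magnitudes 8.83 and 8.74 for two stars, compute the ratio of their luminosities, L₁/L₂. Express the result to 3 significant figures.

d₁ = 1/p₁ = 1/0.1329″ = 7.5245 pc; d₂ = 1/p₂ = 1/0.2325″ = 4.3011 pc.
M₁ = m₁ − 5 log₁₀ d₁ + 5 = 8.83 − 4.3824 + 5 = 9.4476.
M₂ = 8.74 − 3.1679 + 5 = 10.5721.
L₁/L₂ = 10^(0.4(M₂ − M₁)) = 10^(0.4 × 1.1245) = 10^0.44980 = 2.8171.

L₁/L₂ = 2.82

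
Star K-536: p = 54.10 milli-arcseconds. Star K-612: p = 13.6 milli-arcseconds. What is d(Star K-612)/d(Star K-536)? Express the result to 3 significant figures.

3.98

Since d = 1/p, d_B/d_A = p_A/p_B.
= 54.10 / 13.6 = 3.9779.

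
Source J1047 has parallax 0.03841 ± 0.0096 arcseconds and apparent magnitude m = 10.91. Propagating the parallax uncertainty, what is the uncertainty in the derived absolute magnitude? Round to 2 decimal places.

M = m − 5 log₁₀ d + 5 = m + 5 log₁₀ p + 5, so ∂M/∂p = 5/(p ln 10).
σ_M = (5/ln 10) · (σ_p/p) = 2.1715 × 0.0096/0.03841 = 2.1715 × 0.24993 = 0.54272.

σ_M = 0.54 mag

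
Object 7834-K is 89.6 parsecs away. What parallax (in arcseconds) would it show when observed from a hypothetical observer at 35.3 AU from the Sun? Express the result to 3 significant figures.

p (arcsec) = B (AU) / d (pc).
p = 35.3 / 89.6 = 0.39397 arcsec.

0.394 arcsec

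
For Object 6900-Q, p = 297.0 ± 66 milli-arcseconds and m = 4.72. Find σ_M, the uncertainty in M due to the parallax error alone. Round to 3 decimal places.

M = m − 5 log₁₀ d + 5 = m + 5 log₁₀ p + 5, so ∂M/∂p = 5/(p ln 10).
σ_M = (5/ln 10) · (σ_p/p) = 2.1715 × 66/297.0 = 2.1715 × 0.22222 = 0.48255.

σ_M = 0.483 mag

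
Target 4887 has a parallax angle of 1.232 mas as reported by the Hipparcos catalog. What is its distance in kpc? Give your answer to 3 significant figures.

p = 1.232 mas = 0.001232 arcsec.
d = 1/p = 1/0.001232 = 811.69 pc.
= 0.81169 kpc.

0.812 kpc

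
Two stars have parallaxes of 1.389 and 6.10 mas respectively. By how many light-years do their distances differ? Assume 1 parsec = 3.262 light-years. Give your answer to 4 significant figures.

d_A = 1/0.001389″ = 719.94 pc; d_B = 1/0.006100″ = 163.93 pc.
|d_B − d_A| = |163.93 − 719.94| = 556.01 pc = 556.01 × 3.262 ly = 1813.7 ly.

1814 ly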